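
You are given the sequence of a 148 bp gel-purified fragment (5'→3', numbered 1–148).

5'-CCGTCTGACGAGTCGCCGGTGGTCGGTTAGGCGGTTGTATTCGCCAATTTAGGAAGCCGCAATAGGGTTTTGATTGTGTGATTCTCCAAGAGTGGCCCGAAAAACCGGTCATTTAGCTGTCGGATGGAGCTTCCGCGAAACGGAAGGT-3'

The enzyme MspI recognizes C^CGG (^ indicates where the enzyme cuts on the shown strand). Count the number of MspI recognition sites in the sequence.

CCGG occurs starting at positions 16, 105.
MspI cuts at 2 sites.

2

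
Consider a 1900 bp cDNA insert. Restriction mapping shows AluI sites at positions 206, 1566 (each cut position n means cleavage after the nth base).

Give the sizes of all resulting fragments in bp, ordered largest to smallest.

1360, 334, 206 bp

Linear molecule, 2 cuts → 3 fragments:
  206 − 0 = 206 bp
  1566 − 206 = 1360 bp
  1900 − 1566 = 334 bp
Sorted largest to smallest: 1360, 334, 206 bp.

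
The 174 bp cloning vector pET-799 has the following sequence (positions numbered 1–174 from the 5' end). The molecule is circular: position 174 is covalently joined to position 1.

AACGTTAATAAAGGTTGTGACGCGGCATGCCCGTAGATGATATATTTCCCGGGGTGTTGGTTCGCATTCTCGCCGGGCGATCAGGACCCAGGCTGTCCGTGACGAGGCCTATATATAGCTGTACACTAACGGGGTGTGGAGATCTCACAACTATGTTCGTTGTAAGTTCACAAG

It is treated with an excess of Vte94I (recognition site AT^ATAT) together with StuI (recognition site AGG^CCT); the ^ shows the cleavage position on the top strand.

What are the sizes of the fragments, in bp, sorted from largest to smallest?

103, 66, 5 bp

Vte94I sites (ATATAT) start at positions 40, 111.
Vte94I cuts after base 2 of each site, so after positions 41, 112.
The StuI site (AGGCCT) starts at position 105.
StuI cuts after base 3 of each site, so after position 107.
Combined cut positions: 41, 107, 112.
Circular molecule, 3 cuts → 3 fragments:
  42–107 → 66 bp
  108–112 → 5 bp
  113–174 then 1–41 → 62 + 41 = 103 bp
Sorted largest to smallest: 103, 66, 5 bp.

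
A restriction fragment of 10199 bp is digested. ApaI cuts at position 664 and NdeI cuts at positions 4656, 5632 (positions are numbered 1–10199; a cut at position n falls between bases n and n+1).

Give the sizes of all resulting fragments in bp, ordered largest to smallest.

4567, 3992, 976, 664 bp

Combined cut positions (sorted): 664, 4656, 5632.
Linear molecule, 3 cuts → 4 fragments:
  664 − 0 = 664 bp
  4656 − 664 = 3992 bp
  5632 − 4656 = 976 bp
  10199 − 5632 = 4567 bp
Sorted largest to smallest: 4567, 3992, 976, 664 bp.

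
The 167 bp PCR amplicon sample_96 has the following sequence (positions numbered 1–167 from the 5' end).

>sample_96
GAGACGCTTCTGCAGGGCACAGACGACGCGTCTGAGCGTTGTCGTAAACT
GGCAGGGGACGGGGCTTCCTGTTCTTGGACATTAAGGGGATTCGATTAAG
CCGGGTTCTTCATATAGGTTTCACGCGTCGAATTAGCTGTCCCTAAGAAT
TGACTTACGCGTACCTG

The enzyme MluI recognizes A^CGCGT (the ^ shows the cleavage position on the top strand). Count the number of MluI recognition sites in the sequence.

3

ACGCGT occurs starting at positions 26, 123, 157.
MluI cuts at 3 sites.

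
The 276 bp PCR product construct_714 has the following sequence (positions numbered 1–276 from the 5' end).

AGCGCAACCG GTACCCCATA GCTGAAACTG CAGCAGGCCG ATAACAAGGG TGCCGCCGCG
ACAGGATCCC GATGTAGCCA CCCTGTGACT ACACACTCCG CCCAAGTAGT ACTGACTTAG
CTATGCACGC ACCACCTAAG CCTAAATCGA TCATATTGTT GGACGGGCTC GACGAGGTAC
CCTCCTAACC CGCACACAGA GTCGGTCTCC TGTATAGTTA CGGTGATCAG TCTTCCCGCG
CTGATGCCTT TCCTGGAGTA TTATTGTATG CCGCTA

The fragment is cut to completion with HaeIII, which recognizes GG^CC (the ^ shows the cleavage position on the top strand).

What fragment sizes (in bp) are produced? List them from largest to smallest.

The HaeIII site (GGCC) starts at position 36.
HaeIII cuts after base 2 of each site, so after position 37.
Linear molecule, 1 cut → 2 fragments:
  1–37 → 37 bp
  38–276 → 239 bp
Sorted largest to smallest: 239, 37 bp.

239, 37 bp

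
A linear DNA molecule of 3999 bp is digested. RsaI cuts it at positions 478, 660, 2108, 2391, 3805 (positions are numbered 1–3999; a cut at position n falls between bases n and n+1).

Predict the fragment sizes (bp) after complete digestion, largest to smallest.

1448, 1414, 478, 283, 194, 182 bp

Linear molecule, 5 cuts → 6 fragments:
  478 − 0 = 478 bp
  660 − 478 = 182 bp
  2108 − 660 = 1448 bp
  2391 − 2108 = 283 bp
  3805 − 2391 = 1414 bp
  3999 − 3805 = 194 bp
Sorted largest to smallest: 1448, 1414, 478, 283, 194, 182 bp.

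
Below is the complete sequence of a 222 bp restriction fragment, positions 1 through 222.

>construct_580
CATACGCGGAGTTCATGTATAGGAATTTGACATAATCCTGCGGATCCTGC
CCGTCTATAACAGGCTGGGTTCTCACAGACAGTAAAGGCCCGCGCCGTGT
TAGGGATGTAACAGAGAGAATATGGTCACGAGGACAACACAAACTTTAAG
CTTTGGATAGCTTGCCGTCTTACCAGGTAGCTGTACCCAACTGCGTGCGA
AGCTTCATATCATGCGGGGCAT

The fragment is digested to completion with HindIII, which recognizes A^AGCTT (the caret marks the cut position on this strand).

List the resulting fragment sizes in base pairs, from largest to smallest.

148, 52, 22 bp

HindIII sites (AAGCTT) start at positions 148, 200.
HindIII cuts after the first base of each site, so after positions 148, 200.
Linear molecule, 2 cuts → 3 fragments:
  1–148 → 148 bp
  149–200 → 52 bp
  201–222 → 22 bp
Sorted largest to smallest: 148, 52, 22 bp.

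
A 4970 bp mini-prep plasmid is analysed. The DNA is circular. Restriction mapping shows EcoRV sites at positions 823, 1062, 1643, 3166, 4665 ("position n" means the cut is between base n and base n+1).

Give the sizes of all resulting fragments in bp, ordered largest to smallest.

1523, 1499, 1128, 581, 239 bp

Circular molecule, 5 cuts → 5 fragments:
  1062 − 823 = 239 bp
  1643 − 1062 = 581 bp
  3166 − 1643 = 1523 bp
  4665 − 3166 = 1499 bp
  wrap: 4970 − 4665 + 823 = 1128 bp
Sorted largest to smallest: 1523, 1499, 1128, 581, 239 bp.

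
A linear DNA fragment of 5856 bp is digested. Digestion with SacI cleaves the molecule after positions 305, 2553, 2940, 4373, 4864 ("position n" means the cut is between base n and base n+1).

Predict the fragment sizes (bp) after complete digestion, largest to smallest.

2248, 1433, 992, 491, 387, 305 bp

Linear molecule, 5 cuts → 6 fragments:
  305 − 0 = 305 bp
  2553 − 305 = 2248 bp
  2940 − 2553 = 387 bp
  4373 − 2940 = 1433 bp
  4864 − 4373 = 491 bp
  5856 − 4864 = 992 bp
Sorted largest to smallest: 2248, 1433, 992, 491, 387, 305 bp.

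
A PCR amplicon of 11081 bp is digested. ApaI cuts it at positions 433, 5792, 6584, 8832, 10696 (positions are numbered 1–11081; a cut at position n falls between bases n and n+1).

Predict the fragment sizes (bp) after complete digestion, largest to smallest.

5359, 2248, 1864, 792, 433, 385 bp

Linear molecule, 5 cuts → 6 fragments:
  433 − 0 = 433 bp
  5792 − 433 = 5359 bp
  6584 − 5792 = 792 bp
  8832 − 6584 = 2248 bp
  10696 − 8832 = 1864 bp
  11081 − 10696 = 385 bp
Sorted largest to smallest: 5359, 2248, 1864, 792, 433, 385 bp.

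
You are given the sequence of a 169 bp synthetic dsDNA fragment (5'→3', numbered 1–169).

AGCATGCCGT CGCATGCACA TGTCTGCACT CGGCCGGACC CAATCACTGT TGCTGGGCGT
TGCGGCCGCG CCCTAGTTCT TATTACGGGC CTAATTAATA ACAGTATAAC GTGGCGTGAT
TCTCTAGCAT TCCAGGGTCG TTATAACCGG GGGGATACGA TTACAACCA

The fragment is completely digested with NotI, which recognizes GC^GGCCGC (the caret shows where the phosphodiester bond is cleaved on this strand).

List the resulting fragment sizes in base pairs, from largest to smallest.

The NotI site (GCGGCCGC) starts at position 62.
NotI cuts after base 2 of each site, so after position 63.
Linear molecule, 1 cut → 2 fragments:
  1–63 → 63 bp
  64–169 → 106 bp
Sorted largest to smallest: 106, 63 bp.

106, 63 bp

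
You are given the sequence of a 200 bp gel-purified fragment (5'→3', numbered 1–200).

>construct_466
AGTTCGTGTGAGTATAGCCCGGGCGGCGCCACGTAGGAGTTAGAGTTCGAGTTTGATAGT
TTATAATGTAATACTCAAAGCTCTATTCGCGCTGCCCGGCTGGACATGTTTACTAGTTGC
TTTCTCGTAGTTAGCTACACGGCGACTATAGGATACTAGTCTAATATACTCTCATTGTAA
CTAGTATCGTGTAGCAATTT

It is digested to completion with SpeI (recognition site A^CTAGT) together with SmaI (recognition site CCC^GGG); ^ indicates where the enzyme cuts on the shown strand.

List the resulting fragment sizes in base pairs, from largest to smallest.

SpeI sites (ACTAGT) start at positions 112, 155, 180.
SpeI cuts after the first base of each site, so after positions 112, 155, 180.
The SmaI site (CCCGGG) starts at position 18.
SmaI cuts after base 3 of each site, so after position 20.
Combined cut positions: 20, 112, 155, 180.
Linear molecule, 4 cuts → 5 fragments:
  1–20 → 20 bp
  21–112 → 92 bp
  113–155 → 43 bp
  156–180 → 25 bp
  181–200 → 20 bp
Sorted largest to smallest: 92, 43, 25, 20, 20 bp.

92, 43, 25, 20, 20 bp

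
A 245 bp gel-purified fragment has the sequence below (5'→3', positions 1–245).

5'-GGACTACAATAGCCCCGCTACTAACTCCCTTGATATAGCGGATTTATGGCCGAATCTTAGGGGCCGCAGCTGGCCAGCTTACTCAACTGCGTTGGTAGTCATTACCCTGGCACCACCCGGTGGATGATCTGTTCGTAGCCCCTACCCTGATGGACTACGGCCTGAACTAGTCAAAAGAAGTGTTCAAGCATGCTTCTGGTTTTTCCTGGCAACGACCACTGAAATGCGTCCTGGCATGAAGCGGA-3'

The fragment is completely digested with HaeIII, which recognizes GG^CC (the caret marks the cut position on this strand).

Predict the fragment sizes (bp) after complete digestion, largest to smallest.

87, 85, 49, 14, 10 bp

HaeIII sites (GGCC) start at positions 48, 62, 72, 159.
HaeIII cuts after base 2 of each site, so after positions 49, 63, 73, 160.
Linear molecule, 4 cuts → 5 fragments:
  1–49 → 49 bp
  50–63 → 14 bp
  64–73 → 10 bp
  74–160 → 87 bp
  161–245 → 85 bp
Sorted largest to smallest: 87, 85, 49, 14, 10 bp.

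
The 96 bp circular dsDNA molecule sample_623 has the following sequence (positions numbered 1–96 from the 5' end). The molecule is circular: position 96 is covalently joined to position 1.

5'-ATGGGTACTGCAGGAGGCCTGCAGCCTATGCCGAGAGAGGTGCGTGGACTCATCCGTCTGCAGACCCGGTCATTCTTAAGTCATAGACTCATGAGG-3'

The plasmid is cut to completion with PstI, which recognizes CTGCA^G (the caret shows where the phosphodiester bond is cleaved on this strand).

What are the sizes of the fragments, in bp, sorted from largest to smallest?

PstI sites (CTGCAG) start at positions 8, 19, 58.
PstI cuts after base 5 of each site (before the last base), so after positions 12, 23, 62.
Circular molecule, 3 cuts → 3 fragments:
  13–23 → 11 bp
  24–62 → 39 bp
  63–96 then 1–12 → 34 + 12 = 46 bp
Sorted largest to smallest: 46, 39, 11 bp.

46, 39, 11 bp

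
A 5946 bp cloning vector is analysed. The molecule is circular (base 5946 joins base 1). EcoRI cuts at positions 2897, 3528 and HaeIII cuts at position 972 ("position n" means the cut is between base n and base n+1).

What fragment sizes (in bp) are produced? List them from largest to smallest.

3390, 1925, 631 bp

Combined cut positions (sorted): 972, 2897, 3528.
Circular molecule, 3 cuts → 3 fragments:
  2897 − 972 = 1925 bp
  3528 − 2897 = 631 bp
  wrap: 5946 − 3528 + 972 = 3390 bp
Sorted largest to smallest: 3390, 1925, 631 bp.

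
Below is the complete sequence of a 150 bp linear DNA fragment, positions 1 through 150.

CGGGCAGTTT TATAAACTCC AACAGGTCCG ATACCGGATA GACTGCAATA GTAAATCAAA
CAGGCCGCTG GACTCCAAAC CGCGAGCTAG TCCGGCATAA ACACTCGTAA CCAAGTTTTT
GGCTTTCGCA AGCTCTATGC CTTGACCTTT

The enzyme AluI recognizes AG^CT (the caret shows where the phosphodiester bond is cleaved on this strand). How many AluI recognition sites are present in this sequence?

AGCT occurs starting at positions 85, 131.
AluI cuts at 2 sites.

2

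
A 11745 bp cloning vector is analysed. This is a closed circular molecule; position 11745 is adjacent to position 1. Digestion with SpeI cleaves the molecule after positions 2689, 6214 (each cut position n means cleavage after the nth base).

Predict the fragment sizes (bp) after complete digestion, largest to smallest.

Circular molecule, 2 cuts → 2 fragments:
  6214 − 2689 = 3525 bp
  wrap: 11745 − 6214 + 2689 = 8220 bp
Sorted largest to smallest: 8220, 3525 bp.

8220, 3525 bp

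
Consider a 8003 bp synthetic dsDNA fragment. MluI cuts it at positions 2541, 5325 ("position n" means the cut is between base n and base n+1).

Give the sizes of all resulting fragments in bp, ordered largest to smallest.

Linear molecule, 2 cuts → 3 fragments:
  2541 − 0 = 2541 bp
  5325 − 2541 = 2784 bp
  8003 − 5325 = 2678 bp
Sorted largest to smallest: 2784, 2678, 2541 bp.

2784, 2678, 2541 bp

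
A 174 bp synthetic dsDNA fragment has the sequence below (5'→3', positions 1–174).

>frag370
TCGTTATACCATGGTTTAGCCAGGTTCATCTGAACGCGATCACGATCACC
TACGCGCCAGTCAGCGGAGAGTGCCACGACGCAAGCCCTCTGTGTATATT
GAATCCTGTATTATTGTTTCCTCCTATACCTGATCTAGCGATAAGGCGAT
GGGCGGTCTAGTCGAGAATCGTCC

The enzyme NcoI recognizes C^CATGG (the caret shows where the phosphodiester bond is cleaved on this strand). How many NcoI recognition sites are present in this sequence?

1

CCATGG occurs starting at position 9.
NcoI cuts at 1 site.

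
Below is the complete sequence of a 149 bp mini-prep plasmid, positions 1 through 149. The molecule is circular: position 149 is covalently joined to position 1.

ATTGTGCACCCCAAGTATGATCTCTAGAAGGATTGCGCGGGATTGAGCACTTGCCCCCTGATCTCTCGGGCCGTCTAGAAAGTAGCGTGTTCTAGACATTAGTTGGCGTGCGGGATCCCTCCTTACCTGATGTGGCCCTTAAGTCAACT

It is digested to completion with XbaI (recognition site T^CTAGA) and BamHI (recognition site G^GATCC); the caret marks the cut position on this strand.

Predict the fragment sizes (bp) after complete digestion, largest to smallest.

59, 51, 22, 17 bp

XbaI sites (TCTAGA) start at positions 23, 74, 91.
XbaI cuts after the first base of each site, so after positions 23, 74, 91.
The BamHI site (GGATCC) starts at position 113.
BamHI cuts after the first base of each site, so after position 113.
Combined cut positions: 23, 74, 91, 113.
Circular molecule, 4 cuts → 4 fragments:
  24–74 → 51 bp
  75–91 → 17 bp
  92–113 → 22 bp
  114–149 then 1–23 → 36 + 23 = 59 bp
Sorted largest to smallest: 59, 51, 22, 17 bp.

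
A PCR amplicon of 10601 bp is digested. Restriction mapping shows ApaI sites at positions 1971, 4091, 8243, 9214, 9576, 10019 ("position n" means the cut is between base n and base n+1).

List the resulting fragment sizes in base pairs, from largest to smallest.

Linear molecule, 6 cuts → 7 fragments:
  1971 − 0 = 1971 bp
  4091 − 1971 = 2120 bp
  8243 − 4091 = 4152 bp
  9214 − 8243 = 971 bp
  9576 − 9214 = 362 bp
  10019 − 9576 = 443 bp
  10601 − 10019 = 582 bp
Sorted largest to smallest: 4152, 2120, 1971, 971, 582, 443, 362 bp.

4152, 2120, 1971, 971, 582, 443, 362 bp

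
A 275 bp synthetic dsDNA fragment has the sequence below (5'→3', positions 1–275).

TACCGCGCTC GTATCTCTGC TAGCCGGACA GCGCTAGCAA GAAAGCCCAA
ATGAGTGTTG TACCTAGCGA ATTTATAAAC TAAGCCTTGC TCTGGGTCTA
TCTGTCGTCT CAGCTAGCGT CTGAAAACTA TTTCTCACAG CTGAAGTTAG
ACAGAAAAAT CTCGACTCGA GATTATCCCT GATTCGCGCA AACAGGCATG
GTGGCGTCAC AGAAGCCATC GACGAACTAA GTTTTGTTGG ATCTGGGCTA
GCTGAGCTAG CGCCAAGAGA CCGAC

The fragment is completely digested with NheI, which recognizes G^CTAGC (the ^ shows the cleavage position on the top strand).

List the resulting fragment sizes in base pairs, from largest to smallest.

NheI sites (GCTAGC) start at positions 19, 33, 113, 247, 256.
NheI cuts after the first base of each site, so after positions 19, 33, 113, 247, 256.
Linear molecule, 5 cuts → 6 fragments:
  1–19 → 19 bp
  20–33 → 14 bp
  34–113 → 80 bp
  114–247 → 134 bp
  248–256 → 9 bp
  257–275 → 19 bp
Sorted largest to smallest: 134, 80, 19, 19, 14, 9 bp.

134, 80, 19, 19, 14, 9 bp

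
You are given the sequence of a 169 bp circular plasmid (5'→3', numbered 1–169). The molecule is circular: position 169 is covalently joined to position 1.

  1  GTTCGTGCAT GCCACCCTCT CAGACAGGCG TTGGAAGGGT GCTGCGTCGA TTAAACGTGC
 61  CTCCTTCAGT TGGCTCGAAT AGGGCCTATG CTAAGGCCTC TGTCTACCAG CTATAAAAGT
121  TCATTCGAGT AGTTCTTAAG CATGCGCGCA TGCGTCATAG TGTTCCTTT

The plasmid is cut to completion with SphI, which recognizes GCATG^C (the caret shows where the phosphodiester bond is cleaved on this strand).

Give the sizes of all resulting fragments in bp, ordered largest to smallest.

133, 28, 8 bp

SphI sites (GCATGC) start at positions 7, 140, 148.
SphI cuts after base 5 of each site (before the last base), so after positions 11, 144, 152.
Circular molecule, 3 cuts → 3 fragments:
  12–144 → 133 bp
  145–152 → 8 bp
  153–169 then 1–11 → 17 + 11 = 28 bp
Sorted largest to smallest: 133, 28, 8 bp.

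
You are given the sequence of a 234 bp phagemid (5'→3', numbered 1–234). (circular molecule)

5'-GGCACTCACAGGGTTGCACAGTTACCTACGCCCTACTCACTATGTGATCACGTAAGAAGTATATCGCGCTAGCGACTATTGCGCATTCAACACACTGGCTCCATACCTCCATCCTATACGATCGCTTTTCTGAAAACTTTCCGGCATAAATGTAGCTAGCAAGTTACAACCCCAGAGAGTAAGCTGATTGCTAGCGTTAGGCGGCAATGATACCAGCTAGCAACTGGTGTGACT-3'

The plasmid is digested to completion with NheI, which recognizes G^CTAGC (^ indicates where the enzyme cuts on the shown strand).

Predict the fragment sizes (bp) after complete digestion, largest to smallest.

NheI sites (GCTAGC) start at positions 68, 155, 190, 216.
NheI cuts after the first base of each site, so after positions 68, 155, 190, 216.
Circular molecule, 4 cuts → 4 fragments:
  69–155 → 87 bp
  156–190 → 35 bp
  191–216 → 26 bp
  217–234 then 1–68 → 18 + 68 = 86 bp
Sorted largest to smallest: 87, 86, 35, 26 bp.

87, 86, 35, 26 bp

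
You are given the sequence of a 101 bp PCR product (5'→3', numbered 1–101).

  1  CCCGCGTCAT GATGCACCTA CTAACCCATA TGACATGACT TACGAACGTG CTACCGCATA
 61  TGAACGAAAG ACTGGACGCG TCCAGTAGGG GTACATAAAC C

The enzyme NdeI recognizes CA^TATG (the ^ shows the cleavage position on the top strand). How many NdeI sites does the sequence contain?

2

CATATG occurs starting at positions 27, 57.
NdeI cuts at 2 sites.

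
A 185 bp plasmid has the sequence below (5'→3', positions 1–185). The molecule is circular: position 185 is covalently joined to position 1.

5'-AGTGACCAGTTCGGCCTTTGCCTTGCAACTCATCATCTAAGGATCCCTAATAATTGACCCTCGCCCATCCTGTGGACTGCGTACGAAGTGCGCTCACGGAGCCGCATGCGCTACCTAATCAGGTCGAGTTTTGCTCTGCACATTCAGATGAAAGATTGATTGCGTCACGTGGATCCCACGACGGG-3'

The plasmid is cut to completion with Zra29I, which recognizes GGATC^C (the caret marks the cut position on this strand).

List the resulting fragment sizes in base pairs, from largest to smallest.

130, 55 bp

Zra29I sites (GGATCC) start at positions 41, 171.
Zra29I cuts after base 5 of each site (before the last base), so after positions 45, 175.
Circular molecule, 2 cuts → 2 fragments:
  46–175 → 130 bp
  176–185 then 1–45 → 10 + 45 = 55 bp
Sorted largest to smallest: 130, 55 bp.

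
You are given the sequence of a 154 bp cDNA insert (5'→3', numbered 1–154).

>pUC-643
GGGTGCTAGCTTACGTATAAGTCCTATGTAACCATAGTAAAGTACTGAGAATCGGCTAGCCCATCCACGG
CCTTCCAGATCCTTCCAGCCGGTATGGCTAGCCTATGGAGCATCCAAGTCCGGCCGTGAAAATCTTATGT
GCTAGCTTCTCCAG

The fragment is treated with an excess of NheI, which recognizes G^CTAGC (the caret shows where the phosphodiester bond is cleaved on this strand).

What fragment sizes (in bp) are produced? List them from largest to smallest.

NheI sites (GCTAGC) start at positions 5, 55, 97, 141.
NheI cuts after the first base of each site, so after positions 5, 55, 97, 141.
Linear molecule, 4 cuts → 5 fragments:
  1–5 → 5 bp
  6–55 → 50 bp
  56–97 → 42 bp
  98–141 → 44 bp
  142–154 → 13 bp
Sorted largest to smallest: 50, 44, 42, 13, 5 bp.

50, 44, 42, 13, 5 bp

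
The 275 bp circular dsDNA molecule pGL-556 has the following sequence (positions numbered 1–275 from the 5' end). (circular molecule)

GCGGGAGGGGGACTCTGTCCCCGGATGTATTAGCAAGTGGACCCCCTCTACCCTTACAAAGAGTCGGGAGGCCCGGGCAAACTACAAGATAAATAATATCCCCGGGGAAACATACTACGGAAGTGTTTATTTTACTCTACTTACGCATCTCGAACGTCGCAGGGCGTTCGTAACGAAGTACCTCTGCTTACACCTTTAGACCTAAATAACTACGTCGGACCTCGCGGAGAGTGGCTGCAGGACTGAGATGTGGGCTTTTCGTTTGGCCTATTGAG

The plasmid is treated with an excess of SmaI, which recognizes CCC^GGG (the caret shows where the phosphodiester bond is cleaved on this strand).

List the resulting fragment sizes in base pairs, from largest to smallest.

246, 29 bp

SmaI sites (CCCGGG) start at positions 72, 101.
SmaI cuts after base 3 of each site, so after positions 74, 103.
Circular molecule, 2 cuts → 2 fragments:
  75–103 → 29 bp
  104–275 then 1–74 → 172 + 74 = 246 bp
Sorted largest to smallest: 246, 29 bp.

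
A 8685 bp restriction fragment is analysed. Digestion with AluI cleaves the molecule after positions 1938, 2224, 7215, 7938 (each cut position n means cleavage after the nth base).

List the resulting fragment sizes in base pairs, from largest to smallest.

Linear molecule, 4 cuts → 5 fragments:
  1938 − 0 = 1938 bp
  2224 − 1938 = 286 bp
  7215 − 2224 = 4991 bp
  7938 − 7215 = 723 bp
  8685 − 7938 = 747 bp
Sorted largest to smallest: 4991, 1938, 747, 723, 286 bp.

4991, 1938, 747, 723, 286 bp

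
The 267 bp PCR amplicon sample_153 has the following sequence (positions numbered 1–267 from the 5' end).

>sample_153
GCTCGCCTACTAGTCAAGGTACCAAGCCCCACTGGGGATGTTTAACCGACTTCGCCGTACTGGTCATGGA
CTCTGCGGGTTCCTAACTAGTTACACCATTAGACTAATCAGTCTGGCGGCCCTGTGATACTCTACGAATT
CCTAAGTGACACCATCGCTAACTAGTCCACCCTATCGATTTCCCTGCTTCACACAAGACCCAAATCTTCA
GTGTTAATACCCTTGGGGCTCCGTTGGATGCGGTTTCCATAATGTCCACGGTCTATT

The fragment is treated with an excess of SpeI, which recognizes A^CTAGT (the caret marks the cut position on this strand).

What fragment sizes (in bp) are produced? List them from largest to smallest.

106, 77, 75, 9 bp

SpeI sites (ACTAGT) start at positions 9, 86, 161.
SpeI cuts after the first base of each site, so after positions 9, 86, 161.
Linear molecule, 3 cuts → 4 fragments:
  1–9 → 9 bp
  10–86 → 77 bp
  87–161 → 75 bp
  162–267 → 106 bp
Sorted largest to smallest: 106, 77, 75, 9 bp.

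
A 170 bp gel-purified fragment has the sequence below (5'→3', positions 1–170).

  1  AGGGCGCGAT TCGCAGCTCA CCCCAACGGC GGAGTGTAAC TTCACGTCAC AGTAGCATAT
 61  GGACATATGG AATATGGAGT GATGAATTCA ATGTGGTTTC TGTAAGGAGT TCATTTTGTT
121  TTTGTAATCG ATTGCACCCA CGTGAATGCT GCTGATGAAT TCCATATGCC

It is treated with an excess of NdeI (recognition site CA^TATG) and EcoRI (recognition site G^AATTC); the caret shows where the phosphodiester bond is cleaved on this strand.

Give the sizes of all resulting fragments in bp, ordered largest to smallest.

73, 57, 19, 8, 7, 6 bp

NdeI sites (CATATG) start at positions 56, 64, 163.
NdeI cuts after base 2 of each site, so after positions 57, 65, 164.
EcoRI sites (GAATTC) start at positions 84, 157.
EcoRI cuts after the first base of each site, so after positions 84, 157.
Combined cut positions: 57, 65, 84, 157, 164.
Linear molecule, 5 cuts → 6 fragments:
  1–57 → 57 bp
  58–65 → 8 bp
  66–84 → 19 bp
  85–157 → 73 bp
  158–164 → 7 bp
  165–170 → 6 bp
Sorted largest to smallest: 73, 57, 19, 8, 7, 6 bp.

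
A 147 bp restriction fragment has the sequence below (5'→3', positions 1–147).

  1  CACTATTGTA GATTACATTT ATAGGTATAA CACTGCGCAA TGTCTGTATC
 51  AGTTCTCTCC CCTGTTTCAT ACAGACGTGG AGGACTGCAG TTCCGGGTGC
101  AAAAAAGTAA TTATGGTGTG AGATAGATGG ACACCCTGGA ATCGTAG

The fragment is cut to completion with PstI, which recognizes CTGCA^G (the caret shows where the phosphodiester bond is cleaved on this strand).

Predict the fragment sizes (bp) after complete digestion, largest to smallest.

89, 58 bp

The PstI site (CTGCAG) starts at position 85.
PstI cuts after base 5 of each site (before the last base), so after position 89.
Linear molecule, 1 cut → 2 fragments:
  1–89 → 89 bp
  90–147 → 58 bp
Sorted largest to smallest: 89, 58 bp.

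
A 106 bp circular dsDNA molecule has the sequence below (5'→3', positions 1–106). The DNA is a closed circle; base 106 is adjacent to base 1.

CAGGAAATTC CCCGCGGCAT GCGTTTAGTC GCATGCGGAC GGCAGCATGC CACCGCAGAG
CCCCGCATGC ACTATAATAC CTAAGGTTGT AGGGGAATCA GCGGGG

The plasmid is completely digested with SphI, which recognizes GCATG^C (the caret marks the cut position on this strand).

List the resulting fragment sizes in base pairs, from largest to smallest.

SphI sites (GCATGC) start at positions 17, 31, 45, 65.
SphI cuts after base 5 of each site (before the last base), so after positions 21, 35, 49, 69.
Circular molecule, 4 cuts → 4 fragments:
  22–35 → 14 bp
  36–49 → 14 bp
  50–69 → 20 bp
  70–106 then 1–21 → 37 + 21 = 58 bp
Sorted largest to smallest: 58, 20, 14, 14 bp.

58, 20, 14, 14 bp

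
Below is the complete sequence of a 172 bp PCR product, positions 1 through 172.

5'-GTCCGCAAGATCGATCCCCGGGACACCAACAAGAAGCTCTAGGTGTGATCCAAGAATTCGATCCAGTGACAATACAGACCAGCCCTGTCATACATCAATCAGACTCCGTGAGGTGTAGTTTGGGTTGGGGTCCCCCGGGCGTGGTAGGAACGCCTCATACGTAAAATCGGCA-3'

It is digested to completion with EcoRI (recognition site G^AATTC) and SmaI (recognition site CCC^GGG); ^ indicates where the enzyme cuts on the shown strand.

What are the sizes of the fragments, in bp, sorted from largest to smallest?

The EcoRI site (GAATTC) starts at position 54.
EcoRI cuts after the first base of each site, so after position 54.
SmaI sites (CCCGGG) start at positions 17, 134.
SmaI cuts after base 3 of each site, so after positions 19, 136.
Combined cut positions: 19, 54, 136.
Linear molecule, 3 cuts → 4 fragments:
  1–19 → 19 bp
  20–54 → 35 bp
  55–136 → 82 bp
  137–172 → 36 bp
Sorted largest to smallest: 82, 36, 35, 19 bp.

82, 36, 35, 19 bp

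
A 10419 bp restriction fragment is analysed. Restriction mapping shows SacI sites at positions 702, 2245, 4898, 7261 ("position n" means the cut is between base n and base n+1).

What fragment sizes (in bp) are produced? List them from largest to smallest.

Linear molecule, 4 cuts → 5 fragments:
  702 − 0 = 702 bp
  2245 − 702 = 1543 bp
  4898 − 2245 = 2653 bp
  7261 − 4898 = 2363 bp
  10419 − 7261 = 3158 bp
Sorted largest to smallest: 3158, 2653, 2363, 1543, 702 bp.

3158, 2653, 2363, 1543, 702 bp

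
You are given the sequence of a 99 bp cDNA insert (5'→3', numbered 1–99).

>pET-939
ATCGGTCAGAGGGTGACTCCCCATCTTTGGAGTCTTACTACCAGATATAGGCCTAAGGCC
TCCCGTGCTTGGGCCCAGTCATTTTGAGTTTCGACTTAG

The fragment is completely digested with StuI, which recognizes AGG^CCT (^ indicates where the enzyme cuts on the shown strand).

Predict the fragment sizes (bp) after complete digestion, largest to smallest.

StuI sites (AGGCCT) start at positions 49, 56.
StuI cuts after base 3 of each site, so after positions 51, 58.
Linear molecule, 2 cuts → 3 fragments:
  1–51 → 51 bp
  52–58 → 7 bp
  59–99 → 41 bp
Sorted largest to smallest: 51, 41, 7 bp.

51, 41, 7 bp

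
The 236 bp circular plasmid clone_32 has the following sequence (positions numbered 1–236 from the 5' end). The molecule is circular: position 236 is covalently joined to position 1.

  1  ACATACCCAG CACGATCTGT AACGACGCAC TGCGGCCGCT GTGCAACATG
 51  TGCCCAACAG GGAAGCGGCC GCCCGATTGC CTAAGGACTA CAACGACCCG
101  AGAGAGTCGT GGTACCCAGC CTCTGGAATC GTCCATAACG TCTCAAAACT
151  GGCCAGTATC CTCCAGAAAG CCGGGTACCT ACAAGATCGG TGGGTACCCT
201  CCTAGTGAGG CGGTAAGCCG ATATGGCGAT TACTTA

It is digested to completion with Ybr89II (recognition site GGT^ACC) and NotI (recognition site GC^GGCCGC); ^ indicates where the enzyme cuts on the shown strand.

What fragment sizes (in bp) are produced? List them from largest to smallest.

Ybr89II sites (GGTACC) start at positions 111, 174, 193.
Ybr89II cuts after base 3 of each site, so after positions 113, 176, 195.
NotI sites (GCGGCCGC) start at positions 32, 65.
NotI cuts after base 2 of each site, so after positions 33, 66.
Combined cut positions: 33, 66, 113, 176, 195.
Circular molecule, 5 cuts → 5 fragments:
  34–66 → 33 bp
  67–113 → 47 bp
  114–176 → 63 bp
  177–195 → 19 bp
  196–236 then 1–33 → 41 + 33 = 74 bp
Sorted largest to smallest: 74, 63, 47, 33, 19 bp.

74, 63, 47, 33, 19 bp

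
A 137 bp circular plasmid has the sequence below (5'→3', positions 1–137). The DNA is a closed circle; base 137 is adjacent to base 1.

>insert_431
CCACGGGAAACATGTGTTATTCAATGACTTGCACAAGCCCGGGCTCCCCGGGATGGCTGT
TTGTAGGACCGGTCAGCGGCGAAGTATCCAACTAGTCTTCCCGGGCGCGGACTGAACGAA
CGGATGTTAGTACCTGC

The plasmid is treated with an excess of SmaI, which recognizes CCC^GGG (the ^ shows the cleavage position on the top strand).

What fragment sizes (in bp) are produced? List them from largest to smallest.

SmaI sites (CCCGGG) start at positions 38, 47, 100.
SmaI cuts after base 3 of each site, so after positions 40, 49, 102.
Circular molecule, 3 cuts → 3 fragments:
  41–49 → 9 bp
  50–102 → 53 bp
  103–137 then 1–40 → 35 + 40 = 75 bp
Sorted largest to smallest: 75, 53, 9 bp.

75, 53, 9 bp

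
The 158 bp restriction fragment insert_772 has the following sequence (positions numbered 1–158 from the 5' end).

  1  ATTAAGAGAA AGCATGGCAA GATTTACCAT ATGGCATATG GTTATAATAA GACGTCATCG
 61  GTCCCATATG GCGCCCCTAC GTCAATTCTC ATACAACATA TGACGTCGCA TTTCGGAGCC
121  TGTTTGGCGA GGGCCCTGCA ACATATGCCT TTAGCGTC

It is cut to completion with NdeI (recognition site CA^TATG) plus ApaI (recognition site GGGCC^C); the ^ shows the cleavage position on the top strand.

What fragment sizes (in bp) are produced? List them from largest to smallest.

NdeI sites (CATATG) start at positions 28, 35, 65, 97, 142.
NdeI cuts after base 2 of each site, so after positions 29, 36, 66, 98, 143.
The ApaI site (GGGCCC) starts at position 131.
ApaI cuts after base 5 of each site (before the last base), so after position 135.
Combined cut positions: 29, 36, 66, 98, 135, 143.
Linear molecule, 6 cuts → 7 fragments:
  1–29 → 29 bp
  30–36 → 7 bp
  37–66 → 30 bp
  67–98 → 32 bp
  99–135 → 37 bp
  136–143 → 8 bp
  144–158 → 15 bp
Sorted largest to smallest: 37, 32, 30, 29, 15, 8, 7 bp.

37, 32, 30, 29, 15, 8, 7 bp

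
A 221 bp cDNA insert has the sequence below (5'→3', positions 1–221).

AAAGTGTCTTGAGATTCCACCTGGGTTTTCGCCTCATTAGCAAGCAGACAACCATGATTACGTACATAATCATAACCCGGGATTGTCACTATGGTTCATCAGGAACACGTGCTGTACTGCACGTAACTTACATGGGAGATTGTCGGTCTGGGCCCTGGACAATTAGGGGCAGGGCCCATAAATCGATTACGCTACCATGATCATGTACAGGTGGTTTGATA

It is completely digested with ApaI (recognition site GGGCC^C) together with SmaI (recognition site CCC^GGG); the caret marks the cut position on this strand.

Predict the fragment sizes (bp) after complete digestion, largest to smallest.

78, 76, 45, 22 bp

ApaI sites (GGGCCC) start at positions 150, 172.
ApaI cuts after base 5 of each site (before the last base), so after positions 154, 176.
The SmaI site (CCCGGG) starts at position 76.
SmaI cuts after base 3 of each site, so after position 78.
Combined cut positions: 78, 154, 176.
Linear molecule, 3 cuts → 4 fragments:
  1–78 → 78 bp
  79–154 → 76 bp
  155–176 → 22 bp
  177–221 → 45 bp
Sorted largest to smallest: 78, 76, 45, 22 bp.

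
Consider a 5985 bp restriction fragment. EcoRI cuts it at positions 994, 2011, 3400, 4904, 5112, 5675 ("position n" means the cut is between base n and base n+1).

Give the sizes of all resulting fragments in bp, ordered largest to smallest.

1504, 1389, 1017, 994, 563, 310, 208 bp

Linear molecule, 6 cuts → 7 fragments:
  994 − 0 = 994 bp
  2011 − 994 = 1017 bp
  3400 − 2011 = 1389 bp
  4904 − 3400 = 1504 bp
  5112 − 4904 = 208 bp
  5675 − 5112 = 563 bp
  5985 − 5675 = 310 bp
Sorted largest to smallest: 1504, 1389, 1017, 994, 563, 310, 208 bp.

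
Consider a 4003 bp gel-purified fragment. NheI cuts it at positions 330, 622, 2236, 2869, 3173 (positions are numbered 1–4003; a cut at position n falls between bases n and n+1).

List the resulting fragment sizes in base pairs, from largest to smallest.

1614, 830, 633, 330, 304, 292 bp

Linear molecule, 5 cuts → 6 fragments:
  330 − 0 = 330 bp
  622 − 330 = 292 bp
  2236 − 622 = 1614 bp
  2869 − 2236 = 633 bp
  3173 − 2869 = 304 bp
  4003 − 3173 = 830 bp
Sorted largest to smallest: 1614, 830, 633, 330, 304, 292 bp.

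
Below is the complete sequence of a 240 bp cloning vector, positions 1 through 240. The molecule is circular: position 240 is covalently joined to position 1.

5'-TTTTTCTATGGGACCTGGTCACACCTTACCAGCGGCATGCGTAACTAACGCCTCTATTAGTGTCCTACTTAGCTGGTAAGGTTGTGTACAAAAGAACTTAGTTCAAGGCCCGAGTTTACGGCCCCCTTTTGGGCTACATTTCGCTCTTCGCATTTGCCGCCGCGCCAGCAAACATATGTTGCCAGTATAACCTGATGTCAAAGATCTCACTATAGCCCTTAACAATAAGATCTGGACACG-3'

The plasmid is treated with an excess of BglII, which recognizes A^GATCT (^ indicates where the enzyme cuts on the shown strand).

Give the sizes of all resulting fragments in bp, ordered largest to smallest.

BglII sites (AGATCT) start at positions 202, 228.
BglII cuts after the first base of each site, so after positions 202, 228.
Circular molecule, 2 cuts → 2 fragments:
  203–228 → 26 bp
  229–240 then 1–202 → 12 + 202 = 214 bp
Sorted largest to smallest: 214, 26 bp.

214, 26 bp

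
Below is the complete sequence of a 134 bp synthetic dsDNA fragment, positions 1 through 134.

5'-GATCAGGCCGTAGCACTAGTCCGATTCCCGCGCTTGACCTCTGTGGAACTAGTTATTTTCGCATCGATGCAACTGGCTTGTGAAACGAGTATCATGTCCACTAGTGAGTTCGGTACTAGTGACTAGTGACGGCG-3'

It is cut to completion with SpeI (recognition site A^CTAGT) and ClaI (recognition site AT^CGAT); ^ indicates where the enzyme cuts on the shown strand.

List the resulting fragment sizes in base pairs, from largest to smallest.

SpeI sites (ACTAGT) start at positions 15, 48, 100, 115, 122.
SpeI cuts after the first base of each site, so after positions 15, 48, 100, 115, 122.
The ClaI site (ATCGAT) starts at position 63.
ClaI cuts after base 2 of each site, so after position 64.
Combined cut positions: 15, 48, 64, 100, 115, 122.
Linear molecule, 6 cuts → 7 fragments:
  1–15 → 15 bp
  16–48 → 33 bp
  49–64 → 16 bp
  65–100 → 36 bp
  101–115 → 15 bp
  116–122 → 7 bp
  123–134 → 12 bp
Sorted largest to smallest: 36, 33, 16, 15, 15, 12, 7 bp.

36, 33, 16, 15, 15, 12, 7 bp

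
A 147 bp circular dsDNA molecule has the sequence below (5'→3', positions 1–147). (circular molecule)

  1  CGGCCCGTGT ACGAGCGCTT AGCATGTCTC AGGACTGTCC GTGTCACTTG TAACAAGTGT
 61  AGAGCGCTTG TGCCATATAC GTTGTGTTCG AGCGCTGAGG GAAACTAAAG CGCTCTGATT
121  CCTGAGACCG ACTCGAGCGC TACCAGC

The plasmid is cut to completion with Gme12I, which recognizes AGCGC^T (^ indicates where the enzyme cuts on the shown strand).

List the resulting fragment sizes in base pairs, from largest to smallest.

49, 28, 27, 25, 18 bp

Gme12I sites (AGCGCT) start at positions 14, 63, 91, 109, 136.
Gme12I cuts after base 5 of each site (before the last base), so after positions 18, 67, 95, 113, 140.
Circular molecule, 5 cuts → 5 fragments:
  19–67 → 49 bp
  68–95 → 28 bp
  96–113 → 18 bp
  114–140 → 27 bp
  141–147 then 1–18 → 7 + 18 = 25 bp
Sorted largest to smallest: 49, 28, 27, 25, 18 bp.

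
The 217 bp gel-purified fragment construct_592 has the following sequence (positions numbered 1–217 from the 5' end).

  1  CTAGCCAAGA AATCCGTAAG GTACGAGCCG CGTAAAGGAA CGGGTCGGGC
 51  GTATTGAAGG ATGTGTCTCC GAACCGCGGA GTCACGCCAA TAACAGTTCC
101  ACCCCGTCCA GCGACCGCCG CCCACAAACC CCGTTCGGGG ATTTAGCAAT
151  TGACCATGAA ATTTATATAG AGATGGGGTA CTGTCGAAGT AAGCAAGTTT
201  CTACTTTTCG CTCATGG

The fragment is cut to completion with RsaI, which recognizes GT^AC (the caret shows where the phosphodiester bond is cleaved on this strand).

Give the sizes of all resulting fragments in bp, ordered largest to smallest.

RsaI sites (GTAC) start at positions 21, 178.
RsaI cuts after base 2 of each site, so after positions 22, 179.
Linear molecule, 2 cuts → 3 fragments:
  1–22 → 22 bp
  23–179 → 157 bp
  180–217 → 38 bp
Sorted largest to smallest: 157, 38, 22 bp.

157, 38, 22 bp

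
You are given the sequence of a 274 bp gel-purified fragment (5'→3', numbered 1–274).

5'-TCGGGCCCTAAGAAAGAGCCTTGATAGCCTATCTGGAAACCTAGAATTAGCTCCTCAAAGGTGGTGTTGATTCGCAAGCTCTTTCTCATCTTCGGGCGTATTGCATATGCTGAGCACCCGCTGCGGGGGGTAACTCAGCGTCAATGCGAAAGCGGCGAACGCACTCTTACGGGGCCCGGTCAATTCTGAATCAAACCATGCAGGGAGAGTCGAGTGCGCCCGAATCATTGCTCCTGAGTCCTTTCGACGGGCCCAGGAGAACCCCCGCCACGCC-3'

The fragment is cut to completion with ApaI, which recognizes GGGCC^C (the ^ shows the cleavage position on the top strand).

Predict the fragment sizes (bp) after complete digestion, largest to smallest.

ApaI sites (GGGCCC) start at positions 3, 172, 249.
ApaI cuts after base 5 of each site (before the last base), so after positions 7, 176, 253.
Linear molecule, 3 cuts → 4 fragments:
  1–7 → 7 bp
  8–176 → 169 bp
  177–253 → 77 bp
  254–274 → 21 bp
Sorted largest to smallest: 169, 77, 21, 7 bp.

169, 77, 21, 7 bp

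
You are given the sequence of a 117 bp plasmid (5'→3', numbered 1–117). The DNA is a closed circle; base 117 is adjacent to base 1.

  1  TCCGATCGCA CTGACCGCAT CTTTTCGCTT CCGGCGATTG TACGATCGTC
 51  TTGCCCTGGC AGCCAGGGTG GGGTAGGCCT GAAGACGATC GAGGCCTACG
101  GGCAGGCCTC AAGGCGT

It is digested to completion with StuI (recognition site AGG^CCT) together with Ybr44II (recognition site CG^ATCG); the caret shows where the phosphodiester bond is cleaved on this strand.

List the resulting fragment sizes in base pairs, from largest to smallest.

StuI sites (AGGCCT) start at positions 75, 92, 104.
StuI cuts after base 3 of each site, so after positions 77, 94, 106.
Ybr44II sites (CGATCG) start at positions 3, 43, 86.
Ybr44II cuts after base 2 of each site, so after positions 4, 44, 87.
Combined cut positions: 4, 44, 77, 87, 94, 106.
Circular molecule, 6 cuts → 6 fragments:
  5–44 → 40 bp
  45–77 → 33 bp
  78–87 → 10 bp
  88–94 → 7 bp
  95–106 → 12 bp
  107–117 then 1–4 → 11 + 4 = 15 bp
Sorted largest to smallest: 40, 33, 15, 12, 10, 7 bp.

40, 33, 15, 12, 10, 7 bp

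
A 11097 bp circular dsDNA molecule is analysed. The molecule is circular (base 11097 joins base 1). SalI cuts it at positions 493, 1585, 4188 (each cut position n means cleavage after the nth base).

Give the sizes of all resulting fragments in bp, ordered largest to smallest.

7402, 2603, 1092 bp

Circular molecule, 3 cuts → 3 fragments:
  1585 − 493 = 1092 bp
  4188 − 1585 = 2603 bp
  wrap: 11097 − 4188 + 493 = 7402 bp
Sorted largest to smallest: 7402, 2603, 1092 bp.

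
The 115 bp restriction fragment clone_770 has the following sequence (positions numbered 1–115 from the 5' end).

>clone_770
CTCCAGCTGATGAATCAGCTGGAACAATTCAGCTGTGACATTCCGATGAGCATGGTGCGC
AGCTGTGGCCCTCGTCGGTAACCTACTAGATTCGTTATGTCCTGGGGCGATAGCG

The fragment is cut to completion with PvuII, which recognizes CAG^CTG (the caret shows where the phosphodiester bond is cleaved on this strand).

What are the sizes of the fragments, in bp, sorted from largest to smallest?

53, 30, 14, 12, 6 bp

PvuII sites (CAGCTG) start at positions 4, 16, 30, 60.
PvuII cuts after base 3 of each site, so after positions 6, 18, 32, 62.
Linear molecule, 4 cuts → 5 fragments:
  1–6 → 6 bp
  7–18 → 12 bp
  19–32 → 14 bp
  33–62 → 30 bp
  63–115 → 53 bp
Sorted largest to smallest: 53, 30, 14, 12, 6 bp.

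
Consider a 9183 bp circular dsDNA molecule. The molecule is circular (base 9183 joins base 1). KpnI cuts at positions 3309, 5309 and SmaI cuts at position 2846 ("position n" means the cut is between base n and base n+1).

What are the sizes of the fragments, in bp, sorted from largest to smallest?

Combined cut positions (sorted): 2846, 3309, 5309.
Circular molecule, 3 cuts → 3 fragments:
  3309 − 2846 = 463 bp
  5309 − 3309 = 2000 bp
  wrap: 9183 − 5309 + 2846 = 6720 bp
Sorted largest to smallest: 6720, 2000, 463 bp.

6720, 2000, 463 bp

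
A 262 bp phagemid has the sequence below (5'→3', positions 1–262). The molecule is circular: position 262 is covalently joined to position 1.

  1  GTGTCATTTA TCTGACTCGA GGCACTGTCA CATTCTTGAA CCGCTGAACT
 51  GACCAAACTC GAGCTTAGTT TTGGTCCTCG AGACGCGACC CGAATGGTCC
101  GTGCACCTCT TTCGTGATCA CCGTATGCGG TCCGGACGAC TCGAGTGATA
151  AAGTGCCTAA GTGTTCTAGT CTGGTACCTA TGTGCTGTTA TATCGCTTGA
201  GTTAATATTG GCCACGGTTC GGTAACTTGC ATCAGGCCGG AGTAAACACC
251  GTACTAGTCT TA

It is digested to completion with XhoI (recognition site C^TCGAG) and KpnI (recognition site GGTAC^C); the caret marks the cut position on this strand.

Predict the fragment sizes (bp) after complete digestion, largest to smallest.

XhoI sites (CTCGAG) start at positions 16, 58, 77, 140.
XhoI cuts after the first base of each site, so after positions 16, 58, 77, 140.
The KpnI site (GGTACC) starts at position 173.
KpnI cuts after base 5 of each site (before the last base), so after position 177.
Combined cut positions: 16, 58, 77, 140, 177.
Circular molecule, 5 cuts → 5 fragments:
  17–58 → 42 bp
  59–77 → 19 bp
  78–140 → 63 bp
  141–177 → 37 bp
  178–262 then 1–16 → 85 + 16 = 101 bp
Sorted largest to smallest: 101, 63, 42, 37, 19 bp.

101, 63, 42, 37, 19 bp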